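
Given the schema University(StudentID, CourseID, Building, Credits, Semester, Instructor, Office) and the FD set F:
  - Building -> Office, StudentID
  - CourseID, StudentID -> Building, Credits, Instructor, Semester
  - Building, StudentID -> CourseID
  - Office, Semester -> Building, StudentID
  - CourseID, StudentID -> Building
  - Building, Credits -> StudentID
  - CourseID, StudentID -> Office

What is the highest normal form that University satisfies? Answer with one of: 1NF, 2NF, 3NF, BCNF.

Candidate keys: {Building}, {CourseID, StudentID}, {Office, Semester}. Prime attributes: {Building, CourseID, Office, Semester, StudentID}.
Every FD has a superkey on the left, so the relation is in BCNF.

BCNF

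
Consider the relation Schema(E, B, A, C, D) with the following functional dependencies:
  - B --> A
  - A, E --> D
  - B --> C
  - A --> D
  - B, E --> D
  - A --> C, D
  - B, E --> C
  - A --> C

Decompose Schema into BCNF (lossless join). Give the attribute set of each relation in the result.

{A, B}; {A, C, D}; {B, E}

Candidate key of the original relation: {B, E}.
{A, B, C, D, E}: {B} determines {A, B, C, D} here but is not a superkey — split on B --> A, C, D, giving {A, B, C, D} and {B, E}.
{A, B, C, D}: {A} determines {A, C, D} here but is not a superkey — split on A --> C, D, giving {A, C, D} and {A, B}.
{A, C, D}: every determinant is a superkey — BCNF.
{A, B}: every determinant is a superkey — BCNF.
{B, E}: every determinant is a superkey — BCNF.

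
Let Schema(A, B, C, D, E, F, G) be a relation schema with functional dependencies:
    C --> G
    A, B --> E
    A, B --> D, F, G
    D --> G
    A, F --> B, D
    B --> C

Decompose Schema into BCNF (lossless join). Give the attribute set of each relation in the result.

{A, B, D, E, F}; {B, C}; {C, G}

Candidate keys of the original relation: {A, B}, {A, F}.
In {A, B, C, D, E, F, G}, {C} is not a superkey ({C}⁺ restricted to this set is {C, G}), so split on C --> G into {C, G} and {A, B, C, D, E, F}.
{C, G}: every determinant is a superkey — BCNF.
In {A, B, C, D, E, F}, {B} is not a superkey ({B}⁺ restricted to this set is {B, C}), so split on B --> C into {B, C} and {A, B, D, E, F}.
{B, C}: every determinant is a superkey — BCNF.
{A, B, D, E, F}: every determinant is a superkey — BCNF.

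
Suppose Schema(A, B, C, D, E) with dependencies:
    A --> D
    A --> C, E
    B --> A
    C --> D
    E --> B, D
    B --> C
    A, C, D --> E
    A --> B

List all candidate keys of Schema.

{A}, {B}, {E}

{A}⁺ = {A, B, C, D, E}, which is every attribute, so {A} is a candidate key.
{B}⁺ = {A, B, C, D, E}, which is every attribute, so {B} is a candidate key.
{E}⁺ = {A, B, C, D, E}, which is every attribute, so {E} is a candidate key.
No proper subset of any of these is a key, and no other minimal superkey exists.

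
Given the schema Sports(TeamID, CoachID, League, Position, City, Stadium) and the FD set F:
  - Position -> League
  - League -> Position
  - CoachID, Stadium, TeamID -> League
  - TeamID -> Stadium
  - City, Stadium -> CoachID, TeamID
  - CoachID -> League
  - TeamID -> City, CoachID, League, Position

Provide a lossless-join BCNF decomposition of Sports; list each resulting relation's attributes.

{City, CoachID, Stadium, TeamID}; {CoachID, Position}; {League, Position}

Candidate keys of the original relation: {City, Stadium}, {TeamID}.
{City, CoachID, League, Position, Stadium, TeamID}: {Position} determines {League, Position} here but is not a superkey — split on Position -> League, giving {League, Position} and {City, CoachID, Position, Stadium, TeamID}.
{League, Position} has no BCNF violation.
{City, CoachID, Position, Stadium, TeamID}: {CoachID} determines {CoachID, Position} here but is not a superkey — split on CoachID -> Position, giving {CoachID, Position} and {City, CoachID, Stadium, TeamID}.
{CoachID, Position} has no BCNF violation.
{City, CoachID, Stadium, TeamID} has no BCNF violation.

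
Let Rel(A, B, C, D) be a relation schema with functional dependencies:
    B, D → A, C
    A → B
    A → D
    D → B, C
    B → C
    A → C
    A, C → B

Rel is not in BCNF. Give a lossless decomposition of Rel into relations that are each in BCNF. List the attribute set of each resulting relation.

{A, B, D}; {B, C}

Candidate keys of the original relation: {A}, {D}.
In {A, B, C, D}, {B} is not a superkey ({B}⁺ restricted to this set is {B, C}), so split on B → C into {B, C} and {A, B, D}.
{B, C}: every determinant is a superkey — BCNF.
{A, B, D}: every determinant is a superkey — BCNF.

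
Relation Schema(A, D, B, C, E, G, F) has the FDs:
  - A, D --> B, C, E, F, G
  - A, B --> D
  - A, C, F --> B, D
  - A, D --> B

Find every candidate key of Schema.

{A, B}, {A, C, F}, {A, D}

Attributes never on any right-hand side: {A} — every candidate key must contain it.
{A, B} is a candidate key since {A, B}⁺ = {A, B, C, D, E, F, G} covers every attribute.
{A, D} is a candidate key since {A, D}⁺ = {A, B, C, D, E, F, G} covers every attribute.
{A, C, F} is a candidate key since {A, C, F}⁺ = {A, B, C, D, E, F, G} covers every attribute.
Any other superkey properly contains one of these, so there are no further candidate keys.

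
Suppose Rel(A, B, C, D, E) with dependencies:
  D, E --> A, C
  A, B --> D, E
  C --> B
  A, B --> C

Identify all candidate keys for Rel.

{A, B}⁺ = {A, B, C, D, E}, which is every attribute, so {A, B} is a candidate key.
{A, C}⁺ = {A, B, C, D, E}, which is every attribute, so {A, C} is a candidate key.
{D, E}⁺ = {A, B, C, D, E}, which is every attribute, so {D, E} is a candidate key.
No proper subset of any of these is a key, and no other minimal superkey exists.

{A, B}, {A, C}, {D, E}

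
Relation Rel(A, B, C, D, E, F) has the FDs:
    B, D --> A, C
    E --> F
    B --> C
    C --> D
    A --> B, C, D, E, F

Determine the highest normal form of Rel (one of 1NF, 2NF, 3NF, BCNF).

2NF

Candidate keys: {A}, {B}. Prime attributes: {A, B}.
E --> F: {E}⁺ = {E, F}, which is not all of the attributes, so the left side is not a superkey — BCNF is violated.
E --> F has non-prime {F} on the right and a non-superkey on the left, so 3NF fails.
All keys have size 1, which rules out partial dependencies — 2NF is satisfied.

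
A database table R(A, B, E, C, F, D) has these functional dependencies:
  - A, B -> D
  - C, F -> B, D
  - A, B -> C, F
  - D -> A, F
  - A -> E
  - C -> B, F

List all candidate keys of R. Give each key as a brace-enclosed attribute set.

{A, B}, {B, D}, {C}

{C}⁺ = {A, B, C, D, E, F}, which is every attribute, so {C} is a candidate key.
{A, B}⁺ = {A, B, C, D, E, F}, which is every attribute, so {A, B} is a candidate key.
{B, D}⁺ = {A, B, C, D, E, F}, which is every attribute, so {B, D} is a candidate key.
These are minimal and exhaustive — every other superkey contains one of them.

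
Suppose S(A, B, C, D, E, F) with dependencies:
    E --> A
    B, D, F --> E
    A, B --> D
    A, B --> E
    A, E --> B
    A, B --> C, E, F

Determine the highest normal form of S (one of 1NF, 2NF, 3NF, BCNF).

Candidate keys: {A, B}, {B, D, F}, {E}. Prime attributes: {A, B, D, E, F}.
Every FD has a superkey on the left, so the relation is in BCNF.

BCNF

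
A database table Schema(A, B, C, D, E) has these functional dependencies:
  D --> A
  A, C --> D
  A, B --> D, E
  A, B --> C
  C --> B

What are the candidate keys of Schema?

{A, B}, {A, C}, {B, D}, {C, D}

{A, B}⁺ = {A, B, C, D, E}, which is every attribute, so {A, B} is a candidate key.
{A, C}⁺ = {A, B, C, D, E}, which is every attribute, so {A, C} is a candidate key.
{B, D}⁺ = {A, B, C, D, E}, which is every attribute, so {B, D} is a candidate key.
{C, D}⁺ = {A, B, C, D, E}, which is every attribute, so {C, D} is a candidate key.
No proper subset of any of these is a key, and no other minimal superkey exists.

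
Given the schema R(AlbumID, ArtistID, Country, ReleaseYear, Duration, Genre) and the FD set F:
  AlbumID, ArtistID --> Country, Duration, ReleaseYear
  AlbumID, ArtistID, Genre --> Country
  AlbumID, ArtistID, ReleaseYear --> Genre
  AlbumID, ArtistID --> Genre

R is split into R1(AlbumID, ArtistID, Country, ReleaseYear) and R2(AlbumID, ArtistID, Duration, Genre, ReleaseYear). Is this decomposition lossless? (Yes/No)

Yes

The shared attributes are {AlbumID, ArtistID, ReleaseYear} and {AlbumID, ArtistID, ReleaseYear}⁺ = {AlbumID, ArtistID, Country, Duration, Genre, ReleaseYear}.
Since R1 ⊆ {AlbumID, ArtistID, Country, Duration, Genre, ReleaseYear}, the intersection is a superkey of R1; the decomposition is lossless.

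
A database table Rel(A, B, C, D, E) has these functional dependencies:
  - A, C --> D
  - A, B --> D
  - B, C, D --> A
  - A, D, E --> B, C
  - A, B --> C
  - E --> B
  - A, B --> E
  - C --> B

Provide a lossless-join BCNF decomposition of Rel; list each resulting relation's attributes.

{A, C, D, E}; {B, E}

Candidate keys of the original relation: {A, B}, {A, C}, {A, E}, {C, D}.
In {A, B, C, D, E}, {E} is not a superkey ({E}⁺ restricted to this set is {B, E}), so split on E --> B into {B, E} and {A, C, D, E}.
{B, E}: every determinant is a superkey — BCNF.
{A, C, D, E}: every determinant is a superkey — BCNF.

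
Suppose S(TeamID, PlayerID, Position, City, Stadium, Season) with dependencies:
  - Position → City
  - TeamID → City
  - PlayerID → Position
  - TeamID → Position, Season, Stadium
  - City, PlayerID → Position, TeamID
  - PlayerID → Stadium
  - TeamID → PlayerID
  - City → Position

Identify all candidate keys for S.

{PlayerID}, {TeamID}

{PlayerID}⁺ = {City, PlayerID, Position, Season, Stadium, TeamID}, which is every attribute, so {PlayerID} is a candidate key.
{TeamID}⁺ = {City, PlayerID, Position, Season, Stadium, TeamID}, which is every attribute, so {TeamID} is a candidate key.
Any other superkey properly contains one of these, so there are no further candidate keys.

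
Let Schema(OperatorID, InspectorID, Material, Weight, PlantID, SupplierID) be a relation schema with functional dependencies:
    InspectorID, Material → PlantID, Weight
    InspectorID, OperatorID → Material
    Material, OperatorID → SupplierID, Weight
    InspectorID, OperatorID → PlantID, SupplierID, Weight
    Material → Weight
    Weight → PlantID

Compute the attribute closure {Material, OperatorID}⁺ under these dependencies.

Start with {Material, OperatorID}.
Material, OperatorID → SupplierID, Weight applies; add {SupplierID, Weight} → now {Material, OperatorID, SupplierID, Weight}.
Weight → PlantID applies; add {PlantID} → now {Material, OperatorID, PlantID, SupplierID, Weight}.
No further FD applies.

{Material, OperatorID, PlantID, SupplierID, Weight}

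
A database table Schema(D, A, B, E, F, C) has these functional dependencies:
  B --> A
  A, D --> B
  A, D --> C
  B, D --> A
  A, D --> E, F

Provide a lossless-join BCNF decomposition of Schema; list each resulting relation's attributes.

{A, B}; {B, C, D, E, F}

Candidate keys of the original relation: {A, D}, {B, D}.
{A, B, C, D, E, F}: {B} determines {A, B} here but is not a superkey — split on B --> A, giving {A, B} and {B, C, D, E, F}.
{A, B} is in BCNF.
{B, C, D, E, F} is in BCNF.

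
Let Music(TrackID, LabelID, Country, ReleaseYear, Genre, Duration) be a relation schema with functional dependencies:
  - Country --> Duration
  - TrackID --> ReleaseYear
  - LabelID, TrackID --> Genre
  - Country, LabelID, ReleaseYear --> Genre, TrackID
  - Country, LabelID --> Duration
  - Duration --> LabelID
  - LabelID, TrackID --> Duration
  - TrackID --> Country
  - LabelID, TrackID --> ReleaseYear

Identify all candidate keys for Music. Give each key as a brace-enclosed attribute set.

{Country, ReleaseYear}, {TrackID}

{TrackID}⁺ = {Country, Duration, Genre, LabelID, ReleaseYear, TrackID} — all of the relation — so {TrackID} is a candidate key.
{Country, ReleaseYear}⁺ = {Country, Duration, Genre, LabelID, ReleaseYear, TrackID} — all of the relation — so {Country, ReleaseYear} is a candidate key.
Any other superkey properly contains one of these, so there are no further candidate keys.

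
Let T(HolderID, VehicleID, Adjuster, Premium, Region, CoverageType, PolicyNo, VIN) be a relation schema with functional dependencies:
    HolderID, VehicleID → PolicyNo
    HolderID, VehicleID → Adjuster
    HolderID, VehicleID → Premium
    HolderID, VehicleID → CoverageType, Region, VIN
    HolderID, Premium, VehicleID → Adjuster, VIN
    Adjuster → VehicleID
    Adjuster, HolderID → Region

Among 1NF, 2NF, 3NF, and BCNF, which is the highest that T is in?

Candidate keys: {Adjuster, HolderID}, {HolderID, VehicleID}. Prime attributes: {Adjuster, HolderID, VehicleID}.
Adjuster → VehicleID breaks BCNF: {Adjuster}⁺ = {Adjuster, VehicleID}, so {Adjuster} is not a superkey.
Its right-hand attributes {VehicleID} are all prime, as are those of every other non-superkey FD — the relation is in 3NF.

3NF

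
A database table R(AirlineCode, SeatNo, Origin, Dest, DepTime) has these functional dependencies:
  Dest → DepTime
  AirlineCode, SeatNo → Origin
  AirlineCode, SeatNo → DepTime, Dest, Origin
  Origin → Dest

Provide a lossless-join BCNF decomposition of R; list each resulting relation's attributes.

Candidate key of the original relation: {AirlineCode, SeatNo}.
In {AirlineCode, DepTime, Dest, Origin, SeatNo}, {Dest} is not a superkey ({Dest}⁺ restricted to this set is {DepTime, Dest}), so split on Dest → DepTime into {DepTime, Dest} and {AirlineCode, Dest, Origin, SeatNo}.
{DepTime, Dest} is in BCNF.
In {AirlineCode, Dest, Origin, SeatNo}, {Origin} is not a superkey ({Origin}⁺ restricted to this set is {Dest, Origin}), so split on Origin → Dest into {Dest, Origin} and {AirlineCode, Origin, SeatNo}.
{Dest, Origin} is in BCNF.
{AirlineCode, Origin, SeatNo} is in BCNF.

{AirlineCode, Origin, SeatNo}; {DepTime, Dest}; {Dest, Origin}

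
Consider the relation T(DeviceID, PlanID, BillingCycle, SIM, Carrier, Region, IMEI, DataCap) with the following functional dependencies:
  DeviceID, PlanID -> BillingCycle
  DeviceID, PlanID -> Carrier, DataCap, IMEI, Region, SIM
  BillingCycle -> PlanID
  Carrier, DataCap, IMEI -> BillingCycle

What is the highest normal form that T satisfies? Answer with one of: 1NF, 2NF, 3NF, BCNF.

3NF

Candidate keys: {BillingCycle, DeviceID}, {Carrier, DataCap, DeviceID, IMEI}, {DeviceID, PlanID}. Prime attributes: {BillingCycle, Carrier, DataCap, DeviceID, IMEI, PlanID}.
BillingCycle -> PlanID breaks BCNF: {BillingCycle}⁺ = {BillingCycle, PlanID}, so {BillingCycle} is not a superkey.
Since {PlanID} ⊆ prime attributes and every other non-superkey FD also has a prime right side, the schema is in 3NF.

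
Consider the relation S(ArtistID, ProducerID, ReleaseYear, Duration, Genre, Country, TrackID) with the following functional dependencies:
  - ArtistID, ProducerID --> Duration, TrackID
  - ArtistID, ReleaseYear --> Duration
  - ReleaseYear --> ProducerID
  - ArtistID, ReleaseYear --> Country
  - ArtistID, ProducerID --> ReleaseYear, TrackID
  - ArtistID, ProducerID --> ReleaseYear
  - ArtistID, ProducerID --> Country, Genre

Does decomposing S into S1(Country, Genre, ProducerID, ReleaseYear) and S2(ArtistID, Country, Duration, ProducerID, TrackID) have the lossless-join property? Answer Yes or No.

No

S1 ∩ S2 = {Country, ProducerID}; its closure under F is {Country, ProducerID}.
S1 ⊄ {Country, ProducerID} and S2 ⊄ {Country, ProducerID}, so the split is lossy.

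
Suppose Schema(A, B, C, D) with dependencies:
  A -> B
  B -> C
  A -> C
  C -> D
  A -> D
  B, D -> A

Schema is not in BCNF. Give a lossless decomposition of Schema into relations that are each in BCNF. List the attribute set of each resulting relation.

Candidate keys of the original relation: {A}, {B}.
Within {A, B, C, D}: {C}⁺ ∩ {A, B, C, D} = {C, D}, not the whole set, so C -> D violates BCNF; decompose into {C, D} and {A, B, C}.
{C, D}: every determinant is a superkey — BCNF.
{A, B, C}: every determinant is a superkey — BCNF.

{A, B, C}; {C, D}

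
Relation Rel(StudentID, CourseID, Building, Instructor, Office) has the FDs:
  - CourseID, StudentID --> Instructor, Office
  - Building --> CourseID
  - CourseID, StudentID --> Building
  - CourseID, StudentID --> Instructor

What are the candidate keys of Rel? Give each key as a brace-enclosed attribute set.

No FD produces {StudentID}, so it must be in every candidate key.
{Building, StudentID} is a candidate key since {Building, StudentID}⁺ = {Building, CourseID, Instructor, Office, StudentID} covers every attribute.
{CourseID, StudentID} is a candidate key since {CourseID, StudentID}⁺ = {Building, CourseID, Instructor, Office, StudentID} covers every attribute.
No proper subset of any of these is a key, and no other minimal superkey exists.

{Building, StudentID}, {CourseID, StudentID}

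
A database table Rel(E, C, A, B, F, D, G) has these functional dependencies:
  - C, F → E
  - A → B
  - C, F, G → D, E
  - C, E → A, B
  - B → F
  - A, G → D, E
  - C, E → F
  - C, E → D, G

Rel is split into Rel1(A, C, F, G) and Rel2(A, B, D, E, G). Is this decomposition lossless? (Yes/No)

Common attributes: {A, G}; their closure is {A, B, D, E, F, G}.
Since Rel2 ⊆ {A, B, D, E, F, G}, the intersection is a superkey of Rel2; the decomposition is lossless.

Yes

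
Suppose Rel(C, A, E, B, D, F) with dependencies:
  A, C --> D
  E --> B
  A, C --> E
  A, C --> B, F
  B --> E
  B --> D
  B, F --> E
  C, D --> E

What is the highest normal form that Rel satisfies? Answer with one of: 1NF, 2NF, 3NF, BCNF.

2NF

Candidate key: {A, C}. Prime attributes: {A, C}.
For E --> B we have {E}⁺ = {B, D, E}; {E} is not a superkey, so BCNF fails.
E --> B determines the non-prime attribute {B} from a non-superkey — 3NF is violated.
No proper subset of a key has a non-prime attribute in its closure, so there is no partial dependency; 2NF holds.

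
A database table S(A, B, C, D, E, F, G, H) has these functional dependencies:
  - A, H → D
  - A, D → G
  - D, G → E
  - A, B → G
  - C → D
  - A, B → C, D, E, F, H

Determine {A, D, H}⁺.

{A, D, E, G, H}

Start with {A, D, H}.
A, D → G applies; add {G} → now {A, D, G, H}.
D, G → E applies; add {E} → now {A, D, E, G, H}.
No further FD applies.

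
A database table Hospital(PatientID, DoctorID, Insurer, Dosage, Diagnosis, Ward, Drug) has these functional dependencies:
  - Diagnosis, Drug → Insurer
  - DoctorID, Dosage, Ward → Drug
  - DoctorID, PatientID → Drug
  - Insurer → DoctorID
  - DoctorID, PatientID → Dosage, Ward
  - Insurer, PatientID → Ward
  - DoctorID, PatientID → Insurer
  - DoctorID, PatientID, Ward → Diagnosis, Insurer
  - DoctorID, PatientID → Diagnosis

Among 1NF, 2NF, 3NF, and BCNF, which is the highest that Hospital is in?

Candidate keys: {Diagnosis, Drug, PatientID}, {DoctorID, PatientID}, {Insurer, PatientID}. Prime attributes: {Diagnosis, DoctorID, Drug, Insurer, PatientID}.
For Diagnosis, Drug → Insurer we have {Diagnosis, Drug}⁺ = {Diagnosis, DoctorID, Drug, Insurer}; {Diagnosis, Drug} is not a superkey, so BCNF fails.
Since {Insurer} ⊆ prime attributes and every other non-superkey FD also has a prime right side, the schema is in 3NF.

3NF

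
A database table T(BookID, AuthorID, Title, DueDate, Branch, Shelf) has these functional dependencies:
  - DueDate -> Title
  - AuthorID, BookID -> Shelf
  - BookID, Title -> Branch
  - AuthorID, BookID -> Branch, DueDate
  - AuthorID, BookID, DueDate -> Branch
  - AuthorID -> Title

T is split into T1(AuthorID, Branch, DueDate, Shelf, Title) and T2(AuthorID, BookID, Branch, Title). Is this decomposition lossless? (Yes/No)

No

The shared attributes are {AuthorID, Branch, Title} and {AuthorID, Branch, Title}⁺ = {AuthorID, Branch, Title}.
Neither T1 nor T2 is contained in that closure, so the decomposition is lossy.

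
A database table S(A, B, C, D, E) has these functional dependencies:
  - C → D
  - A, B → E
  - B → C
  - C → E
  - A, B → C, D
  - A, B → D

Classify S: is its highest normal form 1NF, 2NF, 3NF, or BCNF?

1NF

Candidate key: {A, B}. Prime attributes: {A, B}.
C → D: {C}⁺ = {C, D, E}, which is not all of the attributes, so the left side is not a superkey — BCNF is violated.
C → D has non-prime {D} on the right and a non-superkey on the left, so 3NF fails.
The proper key subset {B} of {A, B} determines non-prime {C, D, E}, so the relation is not even in 2NF.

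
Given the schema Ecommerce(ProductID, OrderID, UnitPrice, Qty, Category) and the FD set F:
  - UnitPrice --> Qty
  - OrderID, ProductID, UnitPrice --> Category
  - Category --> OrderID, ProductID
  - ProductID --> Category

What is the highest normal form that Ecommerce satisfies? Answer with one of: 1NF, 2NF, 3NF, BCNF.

Candidate keys: {Category, UnitPrice}, {ProductID, UnitPrice}. Prime attributes: {Category, ProductID, UnitPrice}.
UnitPrice --> Qty: {UnitPrice}⁺ = {Qty, UnitPrice}, which is not all of the attributes, so the left side is not a superkey — BCNF is violated.
UnitPrice --> Qty determines the non-prime attribute {Qty} from a non-superkey — 3NF is violated.
Since {Category} ⊂ {Category, UnitPrice} and {Category}⁺ ⊇ {OrderID} with {OrderID} non-prime, there is a partial dependency; 2NF fails.

1NF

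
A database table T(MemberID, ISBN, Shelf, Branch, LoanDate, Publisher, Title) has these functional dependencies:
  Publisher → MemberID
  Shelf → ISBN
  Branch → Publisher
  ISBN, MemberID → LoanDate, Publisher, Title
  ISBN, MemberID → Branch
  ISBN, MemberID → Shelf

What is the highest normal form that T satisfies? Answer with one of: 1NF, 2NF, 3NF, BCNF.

3NF

Candidate keys: {Branch, ISBN}, {Branch, Shelf}, {ISBN, MemberID}, {ISBN, Publisher}, {MemberID, Shelf}, {Publisher, Shelf}. Prime attributes: {Branch, ISBN, MemberID, Publisher, Shelf}.
For Publisher → MemberID we have {Publisher}⁺ = {MemberID, Publisher}; {Publisher} is not a superkey, so BCNF fails.
Its right-hand attributes {MemberID} are all prime, as are those of every other non-superkey FD — the relation is in 3NF.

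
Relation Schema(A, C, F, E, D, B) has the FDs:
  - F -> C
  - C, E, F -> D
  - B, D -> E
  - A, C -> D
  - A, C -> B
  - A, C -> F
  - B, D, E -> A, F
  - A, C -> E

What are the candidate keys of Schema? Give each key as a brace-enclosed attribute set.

{A, C} is a candidate key since {A, C}⁺ = {A, B, C, D, E, F} covers every attribute.
{A, F} is a candidate key since {A, F}⁺ = {A, B, C, D, E, F} covers every attribute.
{B, D} is a candidate key since {B, D}⁺ = {A, B, C, D, E, F} covers every attribute.
{B, E, F} is a candidate key since {B, E, F}⁺ = {A, B, C, D, E, F} covers every attribute.
Any other superkey properly contains one of these, so there are no further candidate keys.

{A, C}, {A, F}, {B, D}, {B, E, F}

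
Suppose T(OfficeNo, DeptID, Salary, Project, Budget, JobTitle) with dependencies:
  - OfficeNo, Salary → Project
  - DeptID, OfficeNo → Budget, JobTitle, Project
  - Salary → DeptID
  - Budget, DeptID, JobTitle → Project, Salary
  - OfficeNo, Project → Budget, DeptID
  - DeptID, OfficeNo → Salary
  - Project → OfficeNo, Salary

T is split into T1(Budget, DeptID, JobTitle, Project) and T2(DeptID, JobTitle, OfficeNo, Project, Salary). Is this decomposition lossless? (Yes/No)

Yes

Common attributes: {DeptID, JobTitle, Project}; their closure is {Budget, DeptID, JobTitle, OfficeNo, Project, Salary}.
Since T1 ⊆ {Budget, DeptID, JobTitle, OfficeNo, Project, Salary}, the intersection is a superkey of T1; the decomposition is lossless.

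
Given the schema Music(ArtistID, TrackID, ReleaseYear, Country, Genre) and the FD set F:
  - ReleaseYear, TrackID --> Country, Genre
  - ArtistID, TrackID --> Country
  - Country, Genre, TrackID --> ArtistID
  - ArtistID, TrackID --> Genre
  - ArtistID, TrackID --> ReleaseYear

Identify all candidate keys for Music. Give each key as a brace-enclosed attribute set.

Attributes never on any right-hand side: {TrackID} — every candidate key must contain it.
{ArtistID, TrackID}⁺ = {ArtistID, Country, Genre, ReleaseYear, TrackID} — all of the relation — so {ArtistID, TrackID} is a candidate key.
{ReleaseYear, TrackID}⁺ = {ArtistID, Country, Genre, ReleaseYear, TrackID} — all of the relation — so {ReleaseYear, TrackID} is a candidate key.
{Country, Genre, TrackID}⁺ = {ArtistID, Country, Genre, ReleaseYear, TrackID} — all of the relation — so {Country, Genre, TrackID} is a candidate key.
No proper subset of any of these is a key, and no other minimal superkey exists.

{ArtistID, TrackID}, {Country, Genre, TrackID}, {ReleaseYear, TrackID}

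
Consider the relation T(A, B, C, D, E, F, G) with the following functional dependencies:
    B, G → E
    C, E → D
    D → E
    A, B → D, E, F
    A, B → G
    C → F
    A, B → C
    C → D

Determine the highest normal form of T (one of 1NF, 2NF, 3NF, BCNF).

Candidate key: {A, B}. Prime attributes: {A, B}.
B, G → E: {B, G}⁺ = {B, E, G}, which is not all of the attributes, so the left side is not a superkey — BCNF is violated.
B, G → E determines the non-prime attribute {E} from a non-superkey — 3NF is violated.
Checking every proper subset of each key, none determines a non-prime attribute — 2NF is satisfied.

2NF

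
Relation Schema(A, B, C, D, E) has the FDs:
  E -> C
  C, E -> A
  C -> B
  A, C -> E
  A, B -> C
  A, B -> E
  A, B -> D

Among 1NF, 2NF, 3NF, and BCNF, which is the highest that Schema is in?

Candidate keys: {A, B}, {A, C}, {E}. Prime attributes: {A, B, C, E}.
C -> B breaks BCNF: {C}⁺ = {B, C}, so {C} is not a superkey.
Its right-hand attributes {B} are all prime, as are those of every other non-superkey FD — the relation is in 3NF.

3NF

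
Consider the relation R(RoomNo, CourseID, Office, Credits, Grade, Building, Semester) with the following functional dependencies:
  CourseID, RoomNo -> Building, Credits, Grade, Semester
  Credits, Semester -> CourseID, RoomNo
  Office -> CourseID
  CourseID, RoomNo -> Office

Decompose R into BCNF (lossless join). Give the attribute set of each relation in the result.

{Building, Credits, Grade, Office, RoomNo, Semester}; {CourseID, Office}

Candidate keys of the original relation: {CourseID, RoomNo}, {Credits, Semester}, {Office, RoomNo}.
{Building, CourseID, Credits, Grade, Office, RoomNo, Semester}: {Office} determines {CourseID, Office} here but is not a superkey — split on Office -> CourseID, giving {CourseID, Office} and {Building, Credits, Grade, Office, RoomNo, Semester}.
{CourseID, Office}: every determinant is a superkey — BCNF.
{Building, Credits, Grade, Office, RoomNo, Semester}: every determinant is a superkey — BCNF.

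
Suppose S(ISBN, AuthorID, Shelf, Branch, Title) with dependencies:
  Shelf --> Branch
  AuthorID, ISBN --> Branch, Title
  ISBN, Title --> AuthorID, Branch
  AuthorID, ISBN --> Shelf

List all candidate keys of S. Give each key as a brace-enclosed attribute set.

{ISBN} never appears on the right of any FD, so every key must include it.
{AuthorID, ISBN} is a candidate key since {AuthorID, ISBN}⁺ = {AuthorID, Branch, ISBN, Shelf, Title} covers every attribute.
{ISBN, Title} is a candidate key since {ISBN, Title}⁺ = {AuthorID, Branch, ISBN, Shelf, Title} covers every attribute.
Any other superkey properly contains one of these, so there are no further candidate keys.

{AuthorID, ISBN}, {ISBN, Title}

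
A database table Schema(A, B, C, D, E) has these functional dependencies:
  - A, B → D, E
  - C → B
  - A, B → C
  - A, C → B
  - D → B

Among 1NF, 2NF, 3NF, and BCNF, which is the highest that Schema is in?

Candidate keys: {A, B}, {A, C}, {A, D}. Prime attributes: {A, B, C, D}.
C → B: {C}⁺ = {B, C}, which is not all of the attributes, so the left side is not a superkey — BCNF is violated.
But every attribute on its right side ({B}) is prime, and the same holds for every other non-superkey FD, so 3NF still holds.

3NF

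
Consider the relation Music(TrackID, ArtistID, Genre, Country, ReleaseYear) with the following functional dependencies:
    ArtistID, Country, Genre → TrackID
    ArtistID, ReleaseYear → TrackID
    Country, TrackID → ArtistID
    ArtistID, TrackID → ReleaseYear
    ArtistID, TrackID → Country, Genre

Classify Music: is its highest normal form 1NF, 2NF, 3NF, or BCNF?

Candidate keys: {ArtistID, Country, Genre}, {ArtistID, ReleaseYear}, {ArtistID, TrackID}, {Country, TrackID}. Prime attributes: {ArtistID, Country, Genre, ReleaseYear, TrackID}.
Every FD has a superkey on the left, so the relation is in BCNF.

BCNF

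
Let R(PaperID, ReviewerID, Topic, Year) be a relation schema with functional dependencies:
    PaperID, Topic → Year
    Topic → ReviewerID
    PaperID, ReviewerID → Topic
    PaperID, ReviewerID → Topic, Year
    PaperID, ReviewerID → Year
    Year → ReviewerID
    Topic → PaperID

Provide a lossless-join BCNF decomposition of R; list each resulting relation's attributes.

{PaperID, Topic, Year}; {ReviewerID, Year}

Candidate keys of the original relation: {PaperID, ReviewerID}, {PaperID, Year}, {Topic}.
In {PaperID, ReviewerID, Topic, Year}, {Year} is not a superkey ({Year}⁺ restricted to this set is {ReviewerID, Year}), so split on Year → ReviewerID into {ReviewerID, Year} and {PaperID, Topic, Year}.
{ReviewerID, Year} has no BCNF violation.
{PaperID, Topic, Year} has no BCNF violation.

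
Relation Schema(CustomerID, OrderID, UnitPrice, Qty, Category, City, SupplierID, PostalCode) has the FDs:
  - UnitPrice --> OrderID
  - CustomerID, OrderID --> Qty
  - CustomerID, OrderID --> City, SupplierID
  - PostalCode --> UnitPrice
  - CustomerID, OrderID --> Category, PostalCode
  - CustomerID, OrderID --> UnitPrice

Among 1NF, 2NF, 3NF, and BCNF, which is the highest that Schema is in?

3NF

Candidate keys: {CustomerID, OrderID}, {CustomerID, PostalCode}, {CustomerID, UnitPrice}. Prime attributes: {CustomerID, OrderID, PostalCode, UnitPrice}.
For UnitPrice --> OrderID we have {UnitPrice}⁺ = {OrderID, UnitPrice}; {UnitPrice} is not a superkey, so BCNF fails.
Since {OrderID} ⊆ prime attributes and every other non-superkey FD also has a prime right side, the schema is in 3NF.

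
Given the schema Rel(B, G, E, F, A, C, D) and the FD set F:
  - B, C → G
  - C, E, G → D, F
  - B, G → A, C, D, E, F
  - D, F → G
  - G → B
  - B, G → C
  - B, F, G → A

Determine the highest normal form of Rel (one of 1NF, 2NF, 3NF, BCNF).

Candidate keys: {B, C}, {D, F}, {G}. Prime attributes: {B, C, D, F, G}.
Every FD has a superkey on the left, so the relation is in BCNF.

BCNF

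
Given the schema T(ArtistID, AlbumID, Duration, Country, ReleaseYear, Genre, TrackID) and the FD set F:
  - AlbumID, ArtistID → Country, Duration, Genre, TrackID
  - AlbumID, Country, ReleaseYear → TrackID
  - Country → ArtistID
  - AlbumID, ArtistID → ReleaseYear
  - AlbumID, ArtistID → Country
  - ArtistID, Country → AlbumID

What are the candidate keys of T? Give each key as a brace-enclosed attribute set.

{Country} is a candidate key since {Country}⁺ = {AlbumID, ArtistID, Country, Duration, Genre, ReleaseYear, TrackID} covers every attribute.
{AlbumID, ArtistID} is a candidate key since {AlbumID, ArtistID}⁺ = {AlbumID, ArtistID, Country, Duration, Genre, ReleaseYear, TrackID} covers every attribute.
Any other superkey properly contains one of these, so there are no further candidate keys.

{AlbumID, ArtistID}, {Country}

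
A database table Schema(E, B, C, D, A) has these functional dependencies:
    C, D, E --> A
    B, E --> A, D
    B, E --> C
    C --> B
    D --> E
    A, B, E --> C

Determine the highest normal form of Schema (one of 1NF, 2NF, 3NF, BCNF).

3NF

Candidate keys: {B, D}, {B, E}, {C, D}, {C, E}. Prime attributes: {B, C, D, E}.
For C --> B we have {C}⁺ = {B, C}; {C} is not a superkey, so BCNF fails.
Since {B} ⊆ prime attributes and every other non-superkey FD also has a prime right side, the schema is in 3NF.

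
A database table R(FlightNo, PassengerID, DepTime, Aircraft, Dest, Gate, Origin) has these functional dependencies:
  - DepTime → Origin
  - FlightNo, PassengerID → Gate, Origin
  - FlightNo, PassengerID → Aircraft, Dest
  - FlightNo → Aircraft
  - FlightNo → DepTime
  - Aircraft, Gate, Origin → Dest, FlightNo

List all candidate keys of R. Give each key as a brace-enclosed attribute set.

No FD produces {PassengerID}, so it must be in every candidate key.
{FlightNo, PassengerID} is a candidate key since {FlightNo, PassengerID}⁺ = {Aircraft, DepTime, Dest, FlightNo, Gate, Origin, PassengerID} covers every attribute.
{Aircraft, DepTime, Gate, PassengerID} is a candidate key since {Aircraft, DepTime, Gate, PassengerID}⁺ = {Aircraft, DepTime, Dest, FlightNo, Gate, Origin, PassengerID} covers every attribute.
{Aircraft, Gate, Origin, PassengerID} is a candidate key since {Aircraft, Gate, Origin, PassengerID}⁺ = {Aircraft, DepTime, Dest, FlightNo, Gate, Origin, PassengerID} covers every attribute.
Any other superkey properly contains one of these, so there are no further candidate keys.

{Aircraft, DepTime, Gate, PassengerID}, {Aircraft, Gate, Origin, PassengerID}, {FlightNo, PassengerID}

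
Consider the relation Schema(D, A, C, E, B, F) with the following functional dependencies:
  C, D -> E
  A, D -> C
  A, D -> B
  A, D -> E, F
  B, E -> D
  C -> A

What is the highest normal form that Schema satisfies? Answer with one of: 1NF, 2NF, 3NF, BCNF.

Candidate keys: {A, B, E}, {A, D}, {B, C, E}, {C, D}. Prime attributes: {A, B, C, D, E}.
B, E -> D breaks BCNF: {B, E}⁺ = {B, D, E}, so {B, E} is not a superkey.
Its right-hand attributes {D} are all prime, as are those of every other non-superkey FD — the relation is in 3NF.

3NF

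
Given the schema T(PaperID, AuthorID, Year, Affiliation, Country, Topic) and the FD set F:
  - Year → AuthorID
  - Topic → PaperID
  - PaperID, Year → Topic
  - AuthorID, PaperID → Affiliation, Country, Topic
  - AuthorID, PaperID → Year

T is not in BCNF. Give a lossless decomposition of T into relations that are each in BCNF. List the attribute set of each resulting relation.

Candidate keys of the original relation: {AuthorID, PaperID}, {AuthorID, Topic}, {PaperID, Year}, {Topic, Year}.
{Affiliation, AuthorID, Country, PaperID, Topic, Year}: {Year} determines {AuthorID, Year} here but is not a superkey — split on Year → AuthorID, giving {AuthorID, Year} and {Affiliation, Country, PaperID, Topic, Year}.
{AuthorID, Year} is in BCNF.
{Affiliation, Country, PaperID, Topic, Year}: {Topic} determines {PaperID, Topic} here but is not a superkey — split on Topic → PaperID, giving {PaperID, Topic} and {Affiliation, Country, Topic, Year}.
{PaperID, Topic} is in BCNF.
{Affiliation, Country, Topic, Year} is in BCNF.

{Affiliation, Country, Topic, Year}; {AuthorID, Year}; {PaperID, Topic}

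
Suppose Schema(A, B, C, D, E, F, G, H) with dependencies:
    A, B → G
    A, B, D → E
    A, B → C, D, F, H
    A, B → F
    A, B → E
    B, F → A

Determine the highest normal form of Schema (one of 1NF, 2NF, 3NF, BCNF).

BCNF

Candidate keys: {A, B}, {B, F}. Prime attributes: {A, B, F}.
Every FD has a superkey on the left, so the relation is in BCNF.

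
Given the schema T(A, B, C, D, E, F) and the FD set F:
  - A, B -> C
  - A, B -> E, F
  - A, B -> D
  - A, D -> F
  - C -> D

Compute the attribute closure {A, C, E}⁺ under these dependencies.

{A, C, D, E, F}

Start with {A, C, E}.
C -> D applies; add {D} → now {A, C, D, E}.
A, D -> F applies; add {F} → now {A, C, D, E, F}.
No further FD applies.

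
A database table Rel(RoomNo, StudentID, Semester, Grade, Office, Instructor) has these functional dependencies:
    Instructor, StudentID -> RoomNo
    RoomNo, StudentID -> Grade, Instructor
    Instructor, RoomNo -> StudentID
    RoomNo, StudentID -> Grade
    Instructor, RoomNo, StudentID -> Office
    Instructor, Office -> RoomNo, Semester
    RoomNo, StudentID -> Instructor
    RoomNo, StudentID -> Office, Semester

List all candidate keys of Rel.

{Instructor, Office}, {Instructor, RoomNo}, {Instructor, StudentID}, {RoomNo, StudentID}

{Instructor, Office}⁺ = {Grade, Instructor, Office, RoomNo, Semester, StudentID} — all of the relation — so {Instructor, Office} is a candidate key.
{Instructor, RoomNo}⁺ = {Grade, Instructor, Office, RoomNo, Semester, StudentID} — all of the relation — so {Instructor, RoomNo} is a candidate key.
{Instructor, StudentID}⁺ = {Grade, Instructor, Office, RoomNo, Semester, StudentID} — all of the relation — so {Instructor, StudentID} is a candidate key.
{RoomNo, StudentID}⁺ = {Grade, Instructor, Office, RoomNo, Semester, StudentID} — all of the relation — so {RoomNo, StudentID} is a candidate key.
These are minimal and exhaustive — every other superkey contains one of them.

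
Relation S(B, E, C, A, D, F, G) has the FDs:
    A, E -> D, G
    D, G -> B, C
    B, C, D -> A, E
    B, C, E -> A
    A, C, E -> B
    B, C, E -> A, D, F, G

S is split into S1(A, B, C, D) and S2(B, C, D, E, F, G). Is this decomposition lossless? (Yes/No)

Common attributes: {B, C, D}; their closure is {A, B, C, D, E, F, G}.
S1 is contained in that closure, so S1 ∩ S2 -> S1 holds and the join is lossless.

Yes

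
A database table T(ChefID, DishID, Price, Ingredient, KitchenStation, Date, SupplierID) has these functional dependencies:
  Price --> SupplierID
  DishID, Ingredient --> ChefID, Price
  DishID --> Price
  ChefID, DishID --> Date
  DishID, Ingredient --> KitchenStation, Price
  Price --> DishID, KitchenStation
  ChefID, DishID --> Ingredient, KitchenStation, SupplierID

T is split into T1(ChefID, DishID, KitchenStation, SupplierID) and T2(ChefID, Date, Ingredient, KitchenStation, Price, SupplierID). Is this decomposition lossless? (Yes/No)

No

Common attributes: {ChefID, KitchenStation, SupplierID}; their closure is {ChefID, KitchenStation, SupplierID}.
The closure covers neither T1 nor T2 entirely; the join is not lossless.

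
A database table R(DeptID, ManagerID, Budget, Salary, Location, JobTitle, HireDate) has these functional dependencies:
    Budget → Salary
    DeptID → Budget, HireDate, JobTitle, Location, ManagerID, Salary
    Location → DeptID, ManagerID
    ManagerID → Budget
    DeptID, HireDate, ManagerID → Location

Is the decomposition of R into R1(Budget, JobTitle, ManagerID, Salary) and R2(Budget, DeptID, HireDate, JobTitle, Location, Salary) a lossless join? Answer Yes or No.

Common attributes: {Budget, JobTitle, Salary}; their closure is {Budget, JobTitle, Salary}.
The closure covers neither R1 nor R2 entirely; the join is not lossless.

No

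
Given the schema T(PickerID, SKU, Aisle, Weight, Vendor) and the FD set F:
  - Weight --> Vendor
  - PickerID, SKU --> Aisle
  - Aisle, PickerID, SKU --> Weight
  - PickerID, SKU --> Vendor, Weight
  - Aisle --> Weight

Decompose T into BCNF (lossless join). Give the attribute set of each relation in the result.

Candidate key of the original relation: {PickerID, SKU}.
In {Aisle, PickerID, SKU, Vendor, Weight}, {Weight} is not a superkey ({Weight}⁺ restricted to this set is {Vendor, Weight}), so split on Weight --> Vendor into {Vendor, Weight} and {Aisle, PickerID, SKU, Weight}.
{Vendor, Weight} is in BCNF.
In {Aisle, PickerID, SKU, Weight}, {Aisle} is not a superkey ({Aisle}⁺ restricted to this set is {Aisle, Weight}), so split on Aisle --> Weight into {Aisle, Weight} and {Aisle, PickerID, SKU}.
{Aisle, Weight} is in BCNF.
{Aisle, PickerID, SKU} is in BCNF.

{Aisle, PickerID, SKU}; {Aisle, Weight}; {Vendor, Weight}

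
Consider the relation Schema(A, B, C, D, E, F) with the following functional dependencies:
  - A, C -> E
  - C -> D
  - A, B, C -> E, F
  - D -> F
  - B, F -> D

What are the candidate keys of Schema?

{A, B, C}

No FD produces {A, B, C}, so they must be in every candidate key.
Closure of {A, B, C} is {A, B, C, D, E, F}, the whole schema; {A, B, C} is a candidate key.
No smaller or unrelated set reaches every attribute, so there are no other keys.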